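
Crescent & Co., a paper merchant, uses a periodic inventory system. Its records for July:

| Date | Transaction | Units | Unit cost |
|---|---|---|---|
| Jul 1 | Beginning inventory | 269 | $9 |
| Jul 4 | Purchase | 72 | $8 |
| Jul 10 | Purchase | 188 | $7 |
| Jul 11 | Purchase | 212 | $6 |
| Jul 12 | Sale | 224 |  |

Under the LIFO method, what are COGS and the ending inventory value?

Jul 12, 224 sold [LIFO — newest first]: 212 @ $6 + 12 @ $7 = $1,356
Ending inventory: 269 @ $9 + 72 @ $8 + 176 @ $7 = $4,229

COGS = $1,356; ending inventory = $4,229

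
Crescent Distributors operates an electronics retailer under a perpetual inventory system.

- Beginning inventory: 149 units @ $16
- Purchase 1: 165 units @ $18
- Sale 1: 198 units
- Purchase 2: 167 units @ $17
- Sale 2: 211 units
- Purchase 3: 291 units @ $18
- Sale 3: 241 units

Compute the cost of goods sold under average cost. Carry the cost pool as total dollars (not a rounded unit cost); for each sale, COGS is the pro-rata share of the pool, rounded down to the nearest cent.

After Beginning: 149 on hand, pool $2,384.00 (≈ $16.0000 each)
After Purchase 1: 314 on hand, pool $5,354.00 (≈ $17.0510 each)
Sale 1, sell 198: 198/314 × $5,354.00 → $3,376.08
After Purchase 2: 283 on hand, pool $4,816.92 (≈ $17.0209 each)
Sale 2, sell 211: 211/283 × $4,816.92 → $3,591.41
After Purchase 3: 363 on hand, pool $6,463.51 (≈ $17.8058 each)
Sale 3, sell 241: 241/363 × $6,463.51 → $4,291.20
Total COGS = $3,376.08 + $3,591.41 + $4,291.20 = $11,258.69
Ending inventory (cost pool remaining) = $2,172.31

COGS = $11,258.69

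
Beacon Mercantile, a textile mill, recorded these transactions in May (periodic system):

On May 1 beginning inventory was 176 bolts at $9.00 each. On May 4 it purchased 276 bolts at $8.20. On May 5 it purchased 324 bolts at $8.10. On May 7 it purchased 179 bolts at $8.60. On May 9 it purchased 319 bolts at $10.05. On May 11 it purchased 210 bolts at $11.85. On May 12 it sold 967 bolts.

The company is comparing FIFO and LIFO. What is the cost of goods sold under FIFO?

COGS = $8,131.60

FIFO COGS: 176 @ $9.00 + 276 @ $8.20 + 324 @ $8.10 + 179 @ $8.60 + 12 @ $10.05 = $8,131.60
LIFO COGS: 210 @ $11.85 + 319 @ $10.05 + 179 @ $8.60 + 259 @ $8.10 = $9,331.75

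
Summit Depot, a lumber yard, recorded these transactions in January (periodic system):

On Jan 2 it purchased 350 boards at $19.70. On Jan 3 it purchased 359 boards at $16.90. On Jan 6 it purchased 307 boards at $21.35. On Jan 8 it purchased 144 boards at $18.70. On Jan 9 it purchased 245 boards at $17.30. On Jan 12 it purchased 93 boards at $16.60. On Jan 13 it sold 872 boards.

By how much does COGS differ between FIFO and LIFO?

$9.90

FIFO COGS: 350 @ $19.70 + 359 @ $16.90 + 163 @ $21.35 = $16,442.15
LIFO COGS: 93 @ $16.60 + 245 @ $17.30 + 144 @ $18.70 + 307 @ $21.35 + 83 @ $16.90 = $16,432.25
Difference = |$16,442.15 − $16,432.25| = $9.90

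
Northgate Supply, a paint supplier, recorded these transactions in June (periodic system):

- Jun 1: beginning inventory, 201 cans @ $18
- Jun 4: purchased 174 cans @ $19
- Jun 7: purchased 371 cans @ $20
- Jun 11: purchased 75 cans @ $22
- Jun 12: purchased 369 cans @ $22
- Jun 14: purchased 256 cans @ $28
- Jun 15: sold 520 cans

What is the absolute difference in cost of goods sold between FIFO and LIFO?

FIFO COGS: 201 @ $18 + 174 @ $19 + 145 @ $20 = $9,824
LIFO COGS: 256 @ $28 + 264 @ $22 = $12,976
Difference = |$9,824 − $12,976| = $3,152

$3,152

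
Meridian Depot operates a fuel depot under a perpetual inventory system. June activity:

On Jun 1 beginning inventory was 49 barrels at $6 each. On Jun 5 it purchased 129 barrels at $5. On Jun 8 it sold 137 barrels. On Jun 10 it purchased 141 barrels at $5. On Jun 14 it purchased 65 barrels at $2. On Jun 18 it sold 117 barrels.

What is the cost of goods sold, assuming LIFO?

COGS = $1,083

Jun 8, 137 sold [LIFO — newest first]: 129 @ $5 + 8 @ $6 = $693
Jun 18, 117 sold [LIFO — newest first]: 65 @ $2 + 52 @ $5 = $390
Total COGS = $693 + $390 = $1,083
Ending inventory: 41 @ $6 + 89 @ $5 = $691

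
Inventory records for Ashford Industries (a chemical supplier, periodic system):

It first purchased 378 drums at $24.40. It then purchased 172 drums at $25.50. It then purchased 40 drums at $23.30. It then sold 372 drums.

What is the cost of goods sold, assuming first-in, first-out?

COGS = $9,076.80

Sale 1 (372) [FIFO — oldest first]: 372 @ $24.40 = $9,076.80
Ending inventory: 6 @ $24.40 + 172 @ $25.50 + 40 @ $23.30 = $5,464.40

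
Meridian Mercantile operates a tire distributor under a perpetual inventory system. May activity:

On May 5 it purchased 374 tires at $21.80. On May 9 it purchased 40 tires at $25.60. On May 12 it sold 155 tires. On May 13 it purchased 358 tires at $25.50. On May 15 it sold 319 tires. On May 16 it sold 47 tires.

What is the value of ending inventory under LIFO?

Ending inventory = $5,471.80

May 12, 155 sold [LIFO — newest first]: 40 @ $25.60 + 115 @ $21.80 = $3,531.00
May 15, 319 sold [LIFO — newest first]: 319 @ $25.50 = $8,134.50
May 16, 47 sold [LIFO — newest first]: 39 @ $25.50 + 8 @ $21.80 = $1,168.90
Total COGS = $3,531.00 + $8,134.50 + $1,168.90 = $12,834.40
Ending inventory: 251 @ $21.80 = $5,471.80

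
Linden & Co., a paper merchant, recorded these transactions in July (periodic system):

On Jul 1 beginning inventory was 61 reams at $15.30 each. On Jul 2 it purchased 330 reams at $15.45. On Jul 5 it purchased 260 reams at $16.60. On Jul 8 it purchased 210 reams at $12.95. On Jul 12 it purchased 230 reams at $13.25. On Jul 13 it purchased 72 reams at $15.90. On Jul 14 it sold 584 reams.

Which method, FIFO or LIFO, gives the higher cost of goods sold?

FIFO COGS: 61 @ $15.30 + 330 @ $15.45 + 193 @ $16.60 = $9,235.60
LIFO COGS: 72 @ $15.90 + 230 @ $13.25 + 210 @ $12.95 + 72 @ $16.60 = $8,107.00

FIFO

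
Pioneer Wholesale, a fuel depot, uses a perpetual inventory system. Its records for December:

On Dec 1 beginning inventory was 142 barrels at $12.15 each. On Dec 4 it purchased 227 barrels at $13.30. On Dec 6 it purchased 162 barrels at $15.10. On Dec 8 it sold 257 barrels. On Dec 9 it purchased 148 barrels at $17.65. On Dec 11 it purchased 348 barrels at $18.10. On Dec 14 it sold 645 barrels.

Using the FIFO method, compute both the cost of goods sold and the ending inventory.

COGS = $13,839.10; ending inventory = $2,262.50

Dec 8, 257 sold [FIFO — oldest first]: 142 @ $12.15 + 115 @ $13.30 = $3,254.80
Dec 14, 645 sold [FIFO — oldest first]: 112 @ $13.30 + 162 @ $15.10 + 148 @ $17.65 + 223 @ $18.10 = $10,584.30
Total COGS = $3,254.80 + $10,584.30 = $13,839.10
Ending inventory: 125 @ $18.10 = $2,262.50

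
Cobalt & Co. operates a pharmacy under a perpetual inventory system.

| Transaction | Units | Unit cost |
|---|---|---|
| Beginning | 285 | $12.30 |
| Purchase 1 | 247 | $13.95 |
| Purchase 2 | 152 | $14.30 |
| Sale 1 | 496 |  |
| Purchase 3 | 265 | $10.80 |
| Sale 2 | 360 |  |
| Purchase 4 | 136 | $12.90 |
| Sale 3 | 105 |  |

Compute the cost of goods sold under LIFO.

COGS = $12,197.35

Sale 1 (496) [LIFO — newest first]: 152 @ $14.30 + 247 @ $13.95 + 97 @ $12.30 = $6,812.35
Sale 2 (360) [LIFO — newest first]: 265 @ $10.80 + 95 @ $12.30 = $4,030.50
Sale 3 (105) [LIFO — newest first]: 105 @ $12.90 = $1,354.50
Total COGS = $6,812.35 + $4,030.50 + $1,354.50 = $12,197.35
Ending inventory: 93 @ $12.30 + 31 @ $12.90 = $1,543.80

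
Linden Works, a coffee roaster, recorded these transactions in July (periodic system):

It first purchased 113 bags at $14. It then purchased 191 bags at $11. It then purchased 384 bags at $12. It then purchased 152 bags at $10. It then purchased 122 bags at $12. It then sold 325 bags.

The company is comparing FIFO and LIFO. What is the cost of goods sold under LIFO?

FIFO COGS: 113 @ $14 + 191 @ $11 + 21 @ $12 = $3,935
LIFO COGS: 122 @ $12 + 152 @ $10 + 51 @ $12 = $3,596

COGS = $3,596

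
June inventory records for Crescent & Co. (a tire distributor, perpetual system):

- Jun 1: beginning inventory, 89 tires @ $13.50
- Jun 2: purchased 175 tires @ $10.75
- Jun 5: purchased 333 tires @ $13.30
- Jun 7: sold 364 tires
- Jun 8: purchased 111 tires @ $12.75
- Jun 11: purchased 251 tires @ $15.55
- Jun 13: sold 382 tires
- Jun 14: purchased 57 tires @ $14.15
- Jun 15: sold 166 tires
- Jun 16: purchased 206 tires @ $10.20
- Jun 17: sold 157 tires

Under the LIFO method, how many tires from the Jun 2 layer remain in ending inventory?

Jun 7, 364 sold [LIFO — newest first]: 333 @ $13.30 + 31 @ $10.75 = $4,762.15
Jun 13, 382 sold [LIFO — newest first]: 251 @ $15.55 + 111 @ $12.75 + 20 @ $10.75 = $5,533.30
Jun 15, 166 sold [LIFO — newest first]: 57 @ $14.15 + 109 @ $10.75 = $1,978.30
Jun 17, 157 sold [LIFO — newest first]: 157 @ $10.20 = $1,601.40
Total COGS = $4,762.15 + $5,533.30 + $1,978.30 + $1,601.40 = $13,875.15
Ending inventory: 89 @ $13.50 + 15 @ $10.75 + 49 @ $10.20 = $1,862.55

15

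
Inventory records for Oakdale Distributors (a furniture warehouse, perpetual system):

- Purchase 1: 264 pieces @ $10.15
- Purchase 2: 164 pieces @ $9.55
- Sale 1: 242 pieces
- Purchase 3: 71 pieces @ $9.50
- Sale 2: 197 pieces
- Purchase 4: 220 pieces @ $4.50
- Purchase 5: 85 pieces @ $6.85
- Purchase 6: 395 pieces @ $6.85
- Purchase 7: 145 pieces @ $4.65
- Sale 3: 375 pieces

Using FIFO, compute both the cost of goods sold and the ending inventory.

COGS = $6,561.05; ending inventory = $3,311.50

Sale 1 (242) [FIFO — oldest first]: 242 @ $10.15 = $2,456.30
Sale 2 (197) [FIFO — oldest first]: 22 @ $10.15 + 164 @ $9.55 + 11 @ $9.50 = $1,894.00
Sale 3 (375) [FIFO — oldest first]: 60 @ $9.50 + 220 @ $4.50 + 85 @ $6.85 + 10 @ $6.85 = $2,210.75
Total COGS = $2,456.30 + $1,894.00 + $2,210.75 = $6,561.05
Ending inventory: 385 @ $6.85 + 145 @ $4.65 = $3,311.50
Check: goods available $9,872.55 = COGS $6,561.05 + ending $3,311.50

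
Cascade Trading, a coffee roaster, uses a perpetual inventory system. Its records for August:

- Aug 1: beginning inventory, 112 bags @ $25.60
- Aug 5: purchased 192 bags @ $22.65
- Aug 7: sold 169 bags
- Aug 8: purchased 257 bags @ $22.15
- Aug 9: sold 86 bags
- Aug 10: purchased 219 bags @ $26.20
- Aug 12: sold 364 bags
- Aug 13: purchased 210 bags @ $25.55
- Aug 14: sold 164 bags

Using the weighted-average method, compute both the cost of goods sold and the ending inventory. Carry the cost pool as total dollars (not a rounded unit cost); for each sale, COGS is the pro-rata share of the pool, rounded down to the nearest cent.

After Aug 1: 112 on hand, pool $2,867.20 (≈ $25.6000 each)
After Aug 5: 304 on hand, pool $7,216.00 (≈ $23.7368 each)
Aug 7, sell 169: 169/304 × $7,216.00 → $4,011.52
After Aug 8: 392 on hand, pool $8,897.03 (≈ $22.6965 each)
Aug 9, sell 86: 86/392 × $8,897.03 → $1,951.89
After Aug 10: 525 on hand, pool $12,682.94 (≈ $24.1580 each)
Aug 12, sell 364: 364/525 × $12,682.94 → $8,793.50
After Aug 13: 371 on hand, pool $9,254.94 (≈ $24.9459 each)
Aug 14, sell 164: 164/371 × $9,254.94 → $4,091.13
Total COGS = $4,011.52 + $1,951.89 + $8,793.50 + $4,091.13 = $18,848.04
Ending inventory (cost pool remaining) = $5,163.81

COGS = $18,848.04; ending inventory = $5,163.81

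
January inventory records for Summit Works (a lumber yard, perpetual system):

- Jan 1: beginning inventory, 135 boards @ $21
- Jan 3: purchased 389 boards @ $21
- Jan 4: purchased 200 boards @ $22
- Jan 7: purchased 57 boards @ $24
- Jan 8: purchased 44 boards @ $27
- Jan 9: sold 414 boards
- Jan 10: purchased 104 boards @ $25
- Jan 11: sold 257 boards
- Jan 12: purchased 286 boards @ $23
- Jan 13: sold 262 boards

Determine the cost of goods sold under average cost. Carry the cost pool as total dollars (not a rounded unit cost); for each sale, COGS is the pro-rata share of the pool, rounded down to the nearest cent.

After Jan 1: 135 on hand, pool $2,835.00 (≈ $21.0000 each)
After Jan 3: 524 on hand, pool $11,004.00 (≈ $21.0000 each)
After Jan 4: 724 on hand, pool $15,404.00 (≈ $21.2762 each)
After Jan 7: 781 on hand, pool $16,772.00 (≈ $21.4750 each)
After Jan 8: 825 on hand, pool $17,960.00 (≈ $21.7697 each)
Jan 9, sell 414: 414/825 × $17,960.00 → $9,012.65
After Jan 10: 515 on hand, pool $11,547.35 (≈ $22.4220 each)
Jan 11, sell 257: 257/515 × $11,547.35 → $5,762.46
After Jan 12: 544 on hand, pool $12,362.89 (≈ $22.7259 each)
Jan 13, sell 262: 262/544 × $12,362.89 → $5,954.18
Total COGS = $9,012.65 + $5,762.46 + $5,954.18 = $20,729.29
Ending inventory (cost pool remaining) = $6,408.71

COGS = $20,729.29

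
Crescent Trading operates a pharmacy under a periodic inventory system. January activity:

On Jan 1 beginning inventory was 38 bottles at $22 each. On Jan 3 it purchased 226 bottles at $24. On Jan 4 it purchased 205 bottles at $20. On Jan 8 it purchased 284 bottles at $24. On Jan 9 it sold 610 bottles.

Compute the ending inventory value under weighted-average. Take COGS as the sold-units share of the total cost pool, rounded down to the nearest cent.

Ending inventory = $3,261.85

Jan 9, sell 610: 610/753 × $17,176.00 → $13,914.15
Ending inventory (cost pool remaining) = $3,261.85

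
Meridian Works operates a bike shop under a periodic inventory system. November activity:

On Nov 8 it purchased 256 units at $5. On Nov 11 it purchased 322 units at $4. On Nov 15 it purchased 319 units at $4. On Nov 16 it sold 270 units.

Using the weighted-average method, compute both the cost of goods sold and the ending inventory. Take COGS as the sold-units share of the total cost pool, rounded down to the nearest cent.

Nov 16, sell 270: 270/897 × $3,844.00 → $1,157.05
Ending inventory (cost pool remaining) = $2,686.95

COGS = $1,157.05; ending inventory = $2,686.95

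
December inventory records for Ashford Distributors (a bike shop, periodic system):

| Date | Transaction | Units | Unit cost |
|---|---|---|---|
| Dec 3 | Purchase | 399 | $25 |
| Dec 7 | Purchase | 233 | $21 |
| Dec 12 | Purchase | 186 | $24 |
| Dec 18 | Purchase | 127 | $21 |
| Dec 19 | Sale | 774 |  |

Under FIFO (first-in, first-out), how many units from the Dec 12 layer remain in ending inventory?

Dec 19, 774 sold [FIFO — oldest first]: 399 @ $25 + 233 @ $21 + 142 @ $24 = $18,276
Ending inventory: 44 @ $24 + 127 @ $21 = $3,723
Check: goods available $21,999 = COGS $18,276 + ending $3,723

44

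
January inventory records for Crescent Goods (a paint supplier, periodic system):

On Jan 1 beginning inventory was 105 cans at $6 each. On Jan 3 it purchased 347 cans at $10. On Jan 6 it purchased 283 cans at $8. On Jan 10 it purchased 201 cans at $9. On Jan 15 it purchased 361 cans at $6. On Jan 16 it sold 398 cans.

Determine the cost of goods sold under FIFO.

COGS = $3,560

Jan 16, 398 sold [FIFO — oldest first]: 105 @ $6 + 293 @ $10 = $3,560
Ending inventory: 54 @ $10 + 283 @ $8 + 201 @ $9 + 361 @ $6 = $6,779
Check: goods available $10,339 = COGS $3,560 + ending $6,779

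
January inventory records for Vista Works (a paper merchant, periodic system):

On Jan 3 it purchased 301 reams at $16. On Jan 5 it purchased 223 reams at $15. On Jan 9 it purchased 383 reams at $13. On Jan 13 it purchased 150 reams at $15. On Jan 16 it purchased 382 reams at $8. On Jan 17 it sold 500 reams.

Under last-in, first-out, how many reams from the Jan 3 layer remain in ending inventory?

301

Jan 17, 500 sold [LIFO — newest first]: 382 @ $8 + 118 @ $15 = $4,826
Ending inventory: 301 @ $16 + 223 @ $15 + 383 @ $13 + 32 @ $15 = $13,620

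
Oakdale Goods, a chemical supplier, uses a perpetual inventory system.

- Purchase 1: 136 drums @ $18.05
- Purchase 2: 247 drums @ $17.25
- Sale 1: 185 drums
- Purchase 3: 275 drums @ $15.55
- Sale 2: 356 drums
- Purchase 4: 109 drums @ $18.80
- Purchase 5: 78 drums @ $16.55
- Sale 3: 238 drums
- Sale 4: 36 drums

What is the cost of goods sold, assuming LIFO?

COGS = $13,790.40

Sale 1 (185) [LIFO — newest first]: 185 @ $17.25 = $3,191.25
Sale 2 (356) [LIFO — newest first]: 275 @ $15.55 + 62 @ $17.25 + 19 @ $18.05 = $5,688.70
Sale 3 (238) [LIFO — newest first]: 78 @ $16.55 + 109 @ $18.80 + 51 @ $18.05 = $4,260.65
Sale 4 (36) [LIFO — newest first]: 36 @ $18.05 = $649.80
Total COGS = $3,191.25 + $5,688.70 + $4,260.65 + $649.80 = $13,790.40
Ending inventory: 30 @ $18.05 = $541.50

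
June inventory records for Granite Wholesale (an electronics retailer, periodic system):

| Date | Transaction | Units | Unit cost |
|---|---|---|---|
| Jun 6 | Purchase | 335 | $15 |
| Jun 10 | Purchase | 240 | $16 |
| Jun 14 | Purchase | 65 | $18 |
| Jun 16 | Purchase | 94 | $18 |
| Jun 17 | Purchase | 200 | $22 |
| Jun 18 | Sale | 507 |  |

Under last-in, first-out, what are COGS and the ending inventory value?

COGS = $9,630; ending inventory = $6,497

Jun 18, 507 sold [LIFO — newest first]: 200 @ $22 + 94 @ $18 + 65 @ $18 + 148 @ $16 = $9,630
Ending inventory: 335 @ $15 + 92 @ $16 = $6,497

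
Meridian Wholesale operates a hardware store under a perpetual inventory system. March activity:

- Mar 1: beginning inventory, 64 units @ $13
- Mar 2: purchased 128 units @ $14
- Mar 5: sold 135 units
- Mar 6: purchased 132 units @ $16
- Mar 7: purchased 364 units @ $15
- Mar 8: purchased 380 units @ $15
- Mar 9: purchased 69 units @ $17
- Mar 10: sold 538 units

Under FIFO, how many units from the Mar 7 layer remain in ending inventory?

Mar 5, 135 sold [FIFO — oldest first]: 64 @ $13 + 71 @ $14 = $1,826
Mar 10, 538 sold [FIFO — oldest first]: 57 @ $14 + 132 @ $16 + 349 @ $15 = $8,145
Total COGS = $1,826 + $8,145 = $9,971
Ending inventory: 15 @ $15 + 380 @ $15 + 69 @ $17 = $7,098

15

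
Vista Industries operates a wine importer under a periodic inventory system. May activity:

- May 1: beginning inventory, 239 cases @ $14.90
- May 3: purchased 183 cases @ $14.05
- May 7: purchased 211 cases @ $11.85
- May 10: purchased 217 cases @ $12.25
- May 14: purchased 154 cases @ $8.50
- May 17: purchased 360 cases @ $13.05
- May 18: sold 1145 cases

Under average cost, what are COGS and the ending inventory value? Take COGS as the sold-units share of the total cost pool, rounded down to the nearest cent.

May 18, sell 1145: 1145/1364 × $17,297.85 → $14,520.55
Ending inventory (cost pool remaining) = $2,777.30

COGS = $14,520.55; ending inventory = $2,777.30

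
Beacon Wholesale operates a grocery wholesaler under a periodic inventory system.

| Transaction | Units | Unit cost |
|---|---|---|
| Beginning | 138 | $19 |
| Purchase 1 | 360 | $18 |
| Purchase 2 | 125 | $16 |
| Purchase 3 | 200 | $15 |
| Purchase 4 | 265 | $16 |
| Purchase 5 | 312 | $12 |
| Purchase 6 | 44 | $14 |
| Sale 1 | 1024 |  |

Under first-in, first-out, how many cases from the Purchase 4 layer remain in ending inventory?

64

Sale 1 (1024) [FIFO — oldest first]: 138 @ $19 + 360 @ $18 + 125 @ $16 + 200 @ $15 + 201 @ $16 = $17,318
Ending inventory: 64 @ $16 + 312 @ $12 + 44 @ $14 = $5,384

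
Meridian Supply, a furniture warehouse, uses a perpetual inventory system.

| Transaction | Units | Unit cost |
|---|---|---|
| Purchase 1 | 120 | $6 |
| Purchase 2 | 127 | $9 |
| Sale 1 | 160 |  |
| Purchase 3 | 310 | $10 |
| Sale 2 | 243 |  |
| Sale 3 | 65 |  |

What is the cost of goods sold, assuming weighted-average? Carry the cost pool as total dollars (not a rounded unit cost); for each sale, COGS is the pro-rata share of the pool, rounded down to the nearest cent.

After Purchase 1: 120 on hand, pool $720.00 (≈ $6.0000 each)
After Purchase 2: 247 on hand, pool $1,863.00 (≈ $7.5425 each)
Sale 1, sell 160: 160/247 × $1,863.00 → $1,206.80
After Purchase 3: 397 on hand, pool $3,756.20 (≈ $9.4615 each)
Sale 2, sell 243: 243/397 × $3,756.20 → $2,299.13
Sale 3, sell 65: 65/154 × $1,457.07 → $614.99
Total COGS = $1,206.80 + $2,299.13 + $614.99 = $4,120.92
Ending inventory (cost pool remaining) = $842.08
Check: goods available $4,963.00 = COGS $4,120.92 + ending $842.08

COGS = $4,120.92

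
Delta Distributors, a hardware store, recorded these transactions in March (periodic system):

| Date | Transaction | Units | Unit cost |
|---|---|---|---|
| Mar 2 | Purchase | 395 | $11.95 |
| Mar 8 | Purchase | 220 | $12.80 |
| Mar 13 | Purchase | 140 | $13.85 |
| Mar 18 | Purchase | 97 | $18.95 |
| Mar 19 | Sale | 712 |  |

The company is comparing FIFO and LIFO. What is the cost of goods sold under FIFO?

COGS = $8,879.70

FIFO COGS: 395 @ $11.95 + 220 @ $12.80 + 97 @ $13.85 = $8,879.70
LIFO COGS: 97 @ $18.95 + 140 @ $13.85 + 220 @ $12.80 + 255 @ $11.95 = $9,640.40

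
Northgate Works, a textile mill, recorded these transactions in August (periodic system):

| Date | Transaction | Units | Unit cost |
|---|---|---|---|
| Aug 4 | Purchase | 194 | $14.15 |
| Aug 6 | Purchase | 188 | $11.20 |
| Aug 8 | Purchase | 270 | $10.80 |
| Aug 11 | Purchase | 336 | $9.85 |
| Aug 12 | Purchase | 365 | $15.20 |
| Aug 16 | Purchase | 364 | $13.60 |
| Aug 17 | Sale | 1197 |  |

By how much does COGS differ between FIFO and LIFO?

FIFO COGS: 194 @ $14.15 + 188 @ $11.20 + 270 @ $10.80 + 336 @ $9.85 + 209 @ $15.20 = $14,253.10
LIFO COGS: 364 @ $13.60 + 365 @ $15.20 + 336 @ $9.85 + 132 @ $10.80 = $15,233.60
Difference = |$14,253.10 − $15,233.60| = $980.50

$980.50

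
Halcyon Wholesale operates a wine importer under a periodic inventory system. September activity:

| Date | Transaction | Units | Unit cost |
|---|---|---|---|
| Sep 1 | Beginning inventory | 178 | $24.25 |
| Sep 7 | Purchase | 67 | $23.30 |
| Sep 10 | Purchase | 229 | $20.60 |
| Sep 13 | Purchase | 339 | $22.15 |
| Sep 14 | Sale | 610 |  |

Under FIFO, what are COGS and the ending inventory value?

Sep 14, 610 sold [FIFO — oldest first]: 178 @ $24.25 + 67 @ $23.30 + 229 @ $20.60 + 136 @ $22.15 = $13,607.40
Ending inventory: 203 @ $22.15 = $4,496.45

COGS = $13,607.40; ending inventory = $4,496.45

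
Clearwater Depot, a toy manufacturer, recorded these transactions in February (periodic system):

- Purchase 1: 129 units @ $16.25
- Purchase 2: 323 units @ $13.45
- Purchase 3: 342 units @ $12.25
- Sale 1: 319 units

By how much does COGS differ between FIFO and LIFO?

FIFO COGS: 129 @ $16.25 + 190 @ $13.45 = $4,651.75
LIFO COGS: 319 @ $12.25 = $3,907.75
Difference = |$4,651.75 − $3,907.75| = $744.00

$744.00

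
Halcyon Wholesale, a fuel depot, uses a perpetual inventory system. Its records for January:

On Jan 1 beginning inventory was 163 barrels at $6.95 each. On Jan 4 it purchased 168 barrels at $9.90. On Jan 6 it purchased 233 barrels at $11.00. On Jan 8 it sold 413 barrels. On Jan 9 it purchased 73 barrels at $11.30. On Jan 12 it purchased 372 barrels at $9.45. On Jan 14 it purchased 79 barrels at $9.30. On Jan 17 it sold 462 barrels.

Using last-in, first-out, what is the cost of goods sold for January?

COGS = $8,684.00

Jan 8, 413 sold [LIFO — newest first]: 233 @ $11.00 + 168 @ $9.90 + 12 @ $6.95 = $4,309.60
Jan 17, 462 sold [LIFO — newest first]: 79 @ $9.30 + 372 @ $9.45 + 11 @ $11.30 = $4,374.40
Total COGS = $4,309.60 + $4,374.40 = $8,684.00
Ending inventory: 151 @ $6.95 + 62 @ $11.30 = $1,750.05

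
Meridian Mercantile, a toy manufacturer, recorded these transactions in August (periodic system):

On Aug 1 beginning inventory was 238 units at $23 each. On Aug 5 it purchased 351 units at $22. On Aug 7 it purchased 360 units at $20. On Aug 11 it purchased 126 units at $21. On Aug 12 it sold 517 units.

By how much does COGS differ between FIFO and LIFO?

$1,084

FIFO COGS: 238 @ $23 + 279 @ $22 = $11,612
LIFO COGS: 126 @ $21 + 360 @ $20 + 31 @ $22 = $10,528
Difference = |$11,612 − $10,528| = $1,084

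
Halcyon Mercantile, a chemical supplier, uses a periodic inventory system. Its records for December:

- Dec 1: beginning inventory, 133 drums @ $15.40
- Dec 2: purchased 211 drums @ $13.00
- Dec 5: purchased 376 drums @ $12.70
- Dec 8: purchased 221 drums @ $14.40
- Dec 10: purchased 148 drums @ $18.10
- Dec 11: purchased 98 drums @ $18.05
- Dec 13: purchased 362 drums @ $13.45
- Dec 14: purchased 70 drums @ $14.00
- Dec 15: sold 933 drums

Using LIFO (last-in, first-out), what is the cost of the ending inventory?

Dec 15, 933 sold [LIFO — newest first]: 70 @ $14.00 + 362 @ $13.45 + 98 @ $18.05 + 148 @ $18.10 + 221 @ $14.40 + 34 @ $12.70 = $13,910.80
Ending inventory: 133 @ $15.40 + 211 @ $13.00 + 342 @ $12.70 = $9,134.60

Ending inventory = $9,134.60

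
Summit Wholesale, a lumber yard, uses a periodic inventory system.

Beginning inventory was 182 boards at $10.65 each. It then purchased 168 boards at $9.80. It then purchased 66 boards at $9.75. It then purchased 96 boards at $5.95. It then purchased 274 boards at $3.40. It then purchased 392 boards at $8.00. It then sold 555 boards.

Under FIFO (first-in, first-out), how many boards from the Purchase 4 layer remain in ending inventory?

231

Sale 1 (555) [FIFO — oldest first]: 182 @ $10.65 + 168 @ $9.80 + 66 @ $9.75 + 96 @ $5.95 + 43 @ $3.40 = $4,945.60
Ending inventory: 231 @ $3.40 + 392 @ $8.00 = $3,921.40
Check: goods available $8,867.00 = COGS $4,945.60 + ending $3,921.40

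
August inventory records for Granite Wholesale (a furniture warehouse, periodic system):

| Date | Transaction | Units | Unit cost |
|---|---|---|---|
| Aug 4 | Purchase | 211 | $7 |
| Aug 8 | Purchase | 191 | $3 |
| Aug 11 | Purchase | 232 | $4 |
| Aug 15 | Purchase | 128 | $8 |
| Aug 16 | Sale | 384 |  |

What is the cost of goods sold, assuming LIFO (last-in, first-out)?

COGS = $2,024

Aug 16, 384 sold [LIFO — newest first]: 128 @ $8 + 232 @ $4 + 24 @ $3 = $2,024
Ending inventory: 211 @ $7 + 167 @ $3 = $1,978
Check: goods available $4,002 = COGS $2,024 + ending $1,978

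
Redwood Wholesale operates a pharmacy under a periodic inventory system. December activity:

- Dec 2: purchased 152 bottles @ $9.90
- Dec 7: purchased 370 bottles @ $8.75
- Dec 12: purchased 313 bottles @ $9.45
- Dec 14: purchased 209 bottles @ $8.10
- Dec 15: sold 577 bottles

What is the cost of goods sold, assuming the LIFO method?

Dec 15, 577 sold [LIFO — newest first]: 209 @ $8.10 + 313 @ $9.45 + 55 @ $8.75 = $5,132.00
Ending inventory: 152 @ $9.90 + 315 @ $8.75 = $4,261.05
Check: goods available $9,393.05 = COGS $5,132.00 + ending $4,261.05

COGS = $5,132.00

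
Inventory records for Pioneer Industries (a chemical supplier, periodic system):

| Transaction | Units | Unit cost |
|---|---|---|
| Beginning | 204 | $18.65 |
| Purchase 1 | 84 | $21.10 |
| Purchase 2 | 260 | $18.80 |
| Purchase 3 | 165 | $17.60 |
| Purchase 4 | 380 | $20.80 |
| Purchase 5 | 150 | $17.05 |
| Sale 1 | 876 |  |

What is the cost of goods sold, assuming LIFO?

Sale 1 (876) [LIFO — newest first]: 150 @ $17.05 + 380 @ $20.80 + 165 @ $17.60 + 181 @ $18.80 = $16,768.30
Ending inventory: 204 @ $18.65 + 84 @ $21.10 + 79 @ $18.80 = $7,062.20
Check: goods available $23,830.50 = COGS $16,768.30 + ending $7,062.20

COGS = $16,768.30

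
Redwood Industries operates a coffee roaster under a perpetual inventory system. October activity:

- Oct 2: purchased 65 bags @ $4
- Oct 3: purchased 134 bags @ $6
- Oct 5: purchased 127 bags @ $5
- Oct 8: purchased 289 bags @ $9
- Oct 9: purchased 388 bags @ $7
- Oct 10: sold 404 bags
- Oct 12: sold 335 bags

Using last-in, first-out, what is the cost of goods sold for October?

COGS = $5,627

Oct 10, 404 sold [LIFO — newest first]: 388 @ $7 + 16 @ $9 = $2,860
Oct 12, 335 sold [LIFO — newest first]: 273 @ $9 + 62 @ $5 = $2,767
Total COGS = $2,860 + $2,767 = $5,627
Ending inventory: 65 @ $4 + 134 @ $6 + 65 @ $5 = $1,389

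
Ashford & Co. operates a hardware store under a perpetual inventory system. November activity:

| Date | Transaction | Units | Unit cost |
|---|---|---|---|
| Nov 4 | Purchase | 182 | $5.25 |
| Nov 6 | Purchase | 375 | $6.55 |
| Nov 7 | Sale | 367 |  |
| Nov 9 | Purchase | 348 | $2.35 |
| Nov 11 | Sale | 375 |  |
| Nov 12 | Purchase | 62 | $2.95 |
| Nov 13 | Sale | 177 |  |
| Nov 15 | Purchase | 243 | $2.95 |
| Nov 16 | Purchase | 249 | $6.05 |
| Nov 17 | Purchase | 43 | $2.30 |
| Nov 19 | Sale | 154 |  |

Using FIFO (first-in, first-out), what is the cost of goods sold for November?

Nov 7, 367 sold [FIFO — oldest first]: 182 @ $5.25 + 185 @ $6.55 = $2,167.25
Nov 11, 375 sold [FIFO — oldest first]: 190 @ $6.55 + 185 @ $2.35 = $1,679.25
Nov 13, 177 sold [FIFO — oldest first]: 163 @ $2.35 + 14 @ $2.95 = $424.35
Nov 19, 154 sold [FIFO — oldest first]: 48 @ $2.95 + 106 @ $2.95 = $454.30
Total COGS = $2,167.25 + $1,679.25 + $424.35 + $454.30 = $4,725.15
Ending inventory: 137 @ $2.95 + 249 @ $6.05 + 43 @ $2.30 = $2,009.50

COGS = $4,725.15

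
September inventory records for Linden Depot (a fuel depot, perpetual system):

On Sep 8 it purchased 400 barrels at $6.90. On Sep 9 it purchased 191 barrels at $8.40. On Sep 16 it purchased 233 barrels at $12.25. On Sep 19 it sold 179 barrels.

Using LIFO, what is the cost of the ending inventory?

Sep 19, 179 sold [LIFO — newest first]: 179 @ $12.25 = $2,192.75
Ending inventory: 400 @ $6.90 + 191 @ $8.40 + 54 @ $12.25 = $5,025.90
Check: goods available $7,218.65 = COGS $2,192.75 + ending $5,025.90

Ending inventory = $5,025.90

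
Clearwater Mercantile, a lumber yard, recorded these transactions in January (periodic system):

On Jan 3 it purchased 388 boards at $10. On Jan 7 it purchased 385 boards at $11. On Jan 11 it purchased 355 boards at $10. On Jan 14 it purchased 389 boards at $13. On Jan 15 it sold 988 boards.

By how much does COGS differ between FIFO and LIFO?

$1,026

FIFO COGS: 388 @ $10 + 385 @ $11 + 215 @ $10 = $10,265
LIFO COGS: 389 @ $13 + 355 @ $10 + 244 @ $11 = $11,291
Difference = |$10,265 − $11,291| = $1,026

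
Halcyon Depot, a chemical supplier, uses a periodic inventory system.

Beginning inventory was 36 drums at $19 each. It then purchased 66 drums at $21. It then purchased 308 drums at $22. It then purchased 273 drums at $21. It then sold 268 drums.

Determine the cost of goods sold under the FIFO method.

COGS = $5,722

Sale 1 (268) [FIFO — oldest first]: 36 @ $19 + 66 @ $21 + 166 @ $22 = $5,722
Ending inventory: 142 @ $22 + 273 @ $21 = $8,857
Check: goods available $14,579 = COGS $5,722 + ending $8,857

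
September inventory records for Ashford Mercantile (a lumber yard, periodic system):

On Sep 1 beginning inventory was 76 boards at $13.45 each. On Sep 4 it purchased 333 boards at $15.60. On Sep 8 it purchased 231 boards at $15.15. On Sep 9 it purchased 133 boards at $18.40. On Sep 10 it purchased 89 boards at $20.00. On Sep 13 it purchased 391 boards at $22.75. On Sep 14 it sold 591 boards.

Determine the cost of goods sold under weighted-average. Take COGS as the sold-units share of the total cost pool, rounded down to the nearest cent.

COGS = $10,772.47

Sep 14, sell 591: 591/1253 × $22,839.10 → $10,772.47
Ending inventory (cost pool remaining) = $12,066.63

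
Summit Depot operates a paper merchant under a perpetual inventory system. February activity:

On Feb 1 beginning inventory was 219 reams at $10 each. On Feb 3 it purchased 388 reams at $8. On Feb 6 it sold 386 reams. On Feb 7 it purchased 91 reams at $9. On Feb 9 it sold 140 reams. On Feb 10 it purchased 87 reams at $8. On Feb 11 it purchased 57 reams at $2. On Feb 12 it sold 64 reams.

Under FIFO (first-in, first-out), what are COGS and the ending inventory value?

COGS = $5,158; ending inventory = $1,765

Feb 6, 386 sold [FIFO — oldest first]: 219 @ $10 + 167 @ $8 = $3,526
Feb 9, 140 sold [FIFO — oldest first]: 140 @ $8 = $1,120
Feb 12, 64 sold [FIFO — oldest first]: 64 @ $8 = $512
Total COGS = $3,526 + $1,120 + $512 = $5,158
Ending inventory: 17 @ $8 + 91 @ $9 + 87 @ $8 + 57 @ $2 = $1,765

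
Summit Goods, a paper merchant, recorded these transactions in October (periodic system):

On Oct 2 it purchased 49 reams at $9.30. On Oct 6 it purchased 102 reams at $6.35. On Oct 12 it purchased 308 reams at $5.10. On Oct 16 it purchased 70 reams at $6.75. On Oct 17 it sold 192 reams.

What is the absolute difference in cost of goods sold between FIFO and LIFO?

$217.80

FIFO COGS: 49 @ $9.30 + 102 @ $6.35 + 41 @ $5.10 = $1,312.50
LIFO COGS: 70 @ $6.75 + 122 @ $5.10 = $1,094.70
Difference = |$1,312.50 − $1,094.70| = $217.80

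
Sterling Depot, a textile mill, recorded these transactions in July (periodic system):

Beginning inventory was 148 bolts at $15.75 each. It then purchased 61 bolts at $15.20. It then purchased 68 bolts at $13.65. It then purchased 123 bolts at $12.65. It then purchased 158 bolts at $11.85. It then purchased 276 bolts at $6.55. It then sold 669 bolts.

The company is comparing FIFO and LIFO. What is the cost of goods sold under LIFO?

COGS = $6,833.05

FIFO COGS: 148 @ $15.75 + 61 @ $15.20 + 68 @ $13.65 + 123 @ $12.65 + 158 @ $11.85 + 111 @ $6.55 = $8,341.70
LIFO COGS: 276 @ $6.55 + 158 @ $11.85 + 123 @ $12.65 + 68 @ $13.65 + 44 @ $15.20 = $6,833.05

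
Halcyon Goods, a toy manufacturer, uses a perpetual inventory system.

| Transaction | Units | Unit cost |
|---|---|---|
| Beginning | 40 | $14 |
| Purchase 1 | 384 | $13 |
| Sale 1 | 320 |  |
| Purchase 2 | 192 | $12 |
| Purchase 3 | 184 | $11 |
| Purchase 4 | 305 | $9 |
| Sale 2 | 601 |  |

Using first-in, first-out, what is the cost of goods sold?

Sale 1 (320) [FIFO — oldest first]: 40 @ $14 + 280 @ $13 = $4,200
Sale 2 (601) [FIFO — oldest first]: 104 @ $13 + 192 @ $12 + 184 @ $11 + 121 @ $9 = $6,769
Total COGS = $4,200 + $6,769 = $10,969
Ending inventory: 184 @ $9 = $1,656

COGS = $10,969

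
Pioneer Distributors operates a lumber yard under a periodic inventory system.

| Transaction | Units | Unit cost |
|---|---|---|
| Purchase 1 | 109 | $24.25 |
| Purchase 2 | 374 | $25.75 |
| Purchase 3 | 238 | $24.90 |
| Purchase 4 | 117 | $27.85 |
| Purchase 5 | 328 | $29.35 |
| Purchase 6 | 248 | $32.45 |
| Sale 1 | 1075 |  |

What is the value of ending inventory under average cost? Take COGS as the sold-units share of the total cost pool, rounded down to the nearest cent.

Sale 1, sell 1075: 1075/1414 × $39,132.80 → $29,750.89
Ending inventory (cost pool remaining) = $9,381.91

Ending inventory = $9,381.91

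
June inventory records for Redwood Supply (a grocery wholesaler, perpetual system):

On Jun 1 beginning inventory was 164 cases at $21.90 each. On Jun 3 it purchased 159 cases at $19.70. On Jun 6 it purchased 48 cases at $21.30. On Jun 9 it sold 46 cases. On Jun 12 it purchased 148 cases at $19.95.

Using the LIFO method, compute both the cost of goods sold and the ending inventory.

COGS = $979.80; ending inventory = $9,719.10

Jun 9, 46 sold [LIFO — newest first]: 46 @ $21.30 = $979.80
Ending inventory: 164 @ $21.90 + 159 @ $19.70 + 2 @ $21.30 + 148 @ $19.95 = $9,719.10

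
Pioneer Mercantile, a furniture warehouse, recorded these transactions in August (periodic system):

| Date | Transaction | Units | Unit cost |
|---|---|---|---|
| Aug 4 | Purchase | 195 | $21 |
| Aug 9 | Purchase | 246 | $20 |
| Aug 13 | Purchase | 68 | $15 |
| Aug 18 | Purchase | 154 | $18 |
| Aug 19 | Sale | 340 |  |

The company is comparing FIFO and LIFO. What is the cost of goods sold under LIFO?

FIFO COGS: 195 @ $21 + 145 @ $20 = $6,995
LIFO COGS: 154 @ $18 + 68 @ $15 + 118 @ $20 = $6,152

COGS = $6,152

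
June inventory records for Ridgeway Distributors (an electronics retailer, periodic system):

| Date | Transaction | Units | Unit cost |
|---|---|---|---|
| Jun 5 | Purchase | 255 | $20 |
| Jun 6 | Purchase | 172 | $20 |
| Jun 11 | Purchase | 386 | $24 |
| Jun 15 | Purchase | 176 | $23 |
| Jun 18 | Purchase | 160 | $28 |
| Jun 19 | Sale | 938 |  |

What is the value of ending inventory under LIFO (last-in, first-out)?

Ending inventory = $4,220

Jun 19, 938 sold [LIFO — newest first]: 160 @ $28 + 176 @ $23 + 386 @ $24 + 172 @ $20 + 44 @ $20 = $22,112
Ending inventory: 211 @ $20 = $4,220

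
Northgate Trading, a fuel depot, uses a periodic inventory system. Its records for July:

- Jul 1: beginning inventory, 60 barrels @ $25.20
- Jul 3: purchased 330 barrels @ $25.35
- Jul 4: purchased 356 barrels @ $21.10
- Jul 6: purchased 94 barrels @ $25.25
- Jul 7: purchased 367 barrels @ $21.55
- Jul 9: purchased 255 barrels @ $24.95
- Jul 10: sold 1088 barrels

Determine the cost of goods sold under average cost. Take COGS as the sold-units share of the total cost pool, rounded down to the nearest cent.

COGS = $25,327.40

Jul 10, sell 1088: 1088/1462 × $34,033.70 → $25,327.40
Ending inventory (cost pool remaining) = $8,706.30
Check: goods available $34,033.70 = COGS $25,327.40 + ending $8,706.30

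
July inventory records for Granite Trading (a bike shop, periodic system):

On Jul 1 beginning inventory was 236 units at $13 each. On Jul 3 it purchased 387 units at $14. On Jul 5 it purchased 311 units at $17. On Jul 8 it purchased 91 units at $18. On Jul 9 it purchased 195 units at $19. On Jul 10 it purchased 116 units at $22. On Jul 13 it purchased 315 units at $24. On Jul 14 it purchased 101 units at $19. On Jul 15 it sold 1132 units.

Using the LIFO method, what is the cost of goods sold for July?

COGS = $22,703

Jul 15, 1132 sold [LIFO — newest first]: 101 @ $19 + 315 @ $24 + 116 @ $22 + 195 @ $19 + 91 @ $18 + 311 @ $17 + 3 @ $14 = $22,703
Ending inventory: 236 @ $13 + 384 @ $14 = $8,444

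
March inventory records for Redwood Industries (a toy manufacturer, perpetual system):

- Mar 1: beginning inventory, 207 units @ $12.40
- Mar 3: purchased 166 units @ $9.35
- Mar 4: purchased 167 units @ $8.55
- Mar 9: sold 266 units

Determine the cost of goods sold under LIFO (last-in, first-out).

Mar 9, 266 sold [LIFO — newest first]: 167 @ $8.55 + 99 @ $9.35 = $2,353.50
Ending inventory: 207 @ $12.40 + 67 @ $9.35 = $3,193.25

COGS = $2,353.50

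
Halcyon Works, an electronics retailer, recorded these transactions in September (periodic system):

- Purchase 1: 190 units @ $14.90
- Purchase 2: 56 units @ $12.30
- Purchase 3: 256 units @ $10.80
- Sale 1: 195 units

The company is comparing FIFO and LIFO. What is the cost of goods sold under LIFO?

FIFO COGS: 190 @ $14.90 + 5 @ $12.30 = $2,892.50
LIFO COGS: 195 @ $10.80 = $2,106.00

COGS = $2,106.00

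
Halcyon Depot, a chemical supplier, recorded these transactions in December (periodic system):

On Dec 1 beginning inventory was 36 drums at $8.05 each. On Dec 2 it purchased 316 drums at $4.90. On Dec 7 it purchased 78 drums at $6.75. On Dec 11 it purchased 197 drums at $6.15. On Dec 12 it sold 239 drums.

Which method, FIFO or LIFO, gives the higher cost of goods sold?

LIFO

FIFO COGS: 36 @ $8.05 + 203 @ $4.90 = $1,284.50
LIFO COGS: 197 @ $6.15 + 42 @ $6.75 = $1,495.05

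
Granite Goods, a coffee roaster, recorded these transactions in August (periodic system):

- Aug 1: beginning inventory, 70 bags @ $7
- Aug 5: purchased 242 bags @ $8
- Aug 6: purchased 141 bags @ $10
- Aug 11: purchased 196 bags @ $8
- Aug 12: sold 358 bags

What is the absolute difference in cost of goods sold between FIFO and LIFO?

FIFO COGS: 70 @ $7 + 242 @ $8 + 46 @ $10 = $2,886
LIFO COGS: 196 @ $8 + 141 @ $10 + 21 @ $8 = $3,146
Difference = |$2,886 − $3,146| = $260

$260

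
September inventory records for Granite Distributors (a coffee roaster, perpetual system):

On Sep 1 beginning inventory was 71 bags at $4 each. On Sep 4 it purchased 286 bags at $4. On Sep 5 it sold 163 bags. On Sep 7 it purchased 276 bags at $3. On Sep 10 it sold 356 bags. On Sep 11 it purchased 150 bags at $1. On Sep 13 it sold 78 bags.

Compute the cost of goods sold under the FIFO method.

COGS = $2,148

Sep 5, 163 sold [FIFO — oldest first]: 71 @ $4 + 92 @ $4 = $652
Sep 10, 356 sold [FIFO — oldest first]: 194 @ $4 + 162 @ $3 = $1,262
Sep 13, 78 sold [FIFO — oldest first]: 78 @ $3 = $234
Total COGS = $652 + $1,262 + $234 = $2,148
Ending inventory: 36 @ $3 + 150 @ $1 = $258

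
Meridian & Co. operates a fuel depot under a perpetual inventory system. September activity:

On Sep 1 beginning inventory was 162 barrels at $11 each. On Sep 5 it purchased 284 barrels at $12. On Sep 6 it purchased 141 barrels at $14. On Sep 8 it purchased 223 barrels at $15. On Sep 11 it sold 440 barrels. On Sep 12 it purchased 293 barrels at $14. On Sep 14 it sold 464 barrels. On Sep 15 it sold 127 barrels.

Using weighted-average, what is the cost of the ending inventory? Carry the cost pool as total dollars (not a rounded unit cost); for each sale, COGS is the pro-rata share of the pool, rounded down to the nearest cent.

After Sep 1: 162 on hand, pool $1,782.00 (≈ $11.0000 each)
After Sep 5: 446 on hand, pool $5,190.00 (≈ $11.6368 each)
After Sep 6: 587 on hand, pool $7,164.00 (≈ $12.2044 each)
After Sep 8: 810 on hand, pool $10,509.00 (≈ $12.9741 each)
Sep 11, sell 440: 440/810 × $10,509.00 → $5,708.59
After Sep 12: 663 on hand, pool $8,902.41 (≈ $13.4275 each)
Sep 14, sell 464: 464/663 × $8,902.41 → $6,230.34
Sep 15, sell 127: 127/199 × $2,672.07 → $1,705.29
Total COGS = $5,708.59 + $6,230.34 + $1,705.29 = $13,644.22
Ending inventory (cost pool remaining) = $966.78
Check: goods available $14,611.00 = COGS $13,644.22 + ending $966.78

Ending inventory = $966.78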